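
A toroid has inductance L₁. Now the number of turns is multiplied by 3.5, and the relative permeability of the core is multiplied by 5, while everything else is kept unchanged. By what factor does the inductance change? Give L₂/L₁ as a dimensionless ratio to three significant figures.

L₂/L₁ = 61.3

For a toroid, L ∝ μᵣN²A/R.
L₂/L₁ = (3.5)^2 × (5) = 61.3.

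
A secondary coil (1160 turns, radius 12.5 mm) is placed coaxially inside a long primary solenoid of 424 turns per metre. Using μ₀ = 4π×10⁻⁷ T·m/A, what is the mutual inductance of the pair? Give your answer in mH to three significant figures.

The outer solenoid produces a uniform field B₁ = μ₀n₁I₁ across the inner coil,
so the flux linkage is N₂Φ = N₂B₁A₂ = μ₀n₁N₂A₂·I₁, giving M = μ₀n₁N₂A₂.
A₂ = πr² = π(1.250×10^-2 m)² = 4.909×10^-4 m².
M = (4π×10⁻⁷)(424)(1160)(4.909×10^-4) = 3.034×10^-4 H.

M ≈ 0.303 mH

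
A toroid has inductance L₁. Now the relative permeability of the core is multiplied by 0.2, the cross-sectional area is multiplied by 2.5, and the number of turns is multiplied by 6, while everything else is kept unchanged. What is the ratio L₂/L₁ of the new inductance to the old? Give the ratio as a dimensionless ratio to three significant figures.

For a toroid, L ∝ μᵣN²A/R.
L₂/L₁ = (0.2) × (2.5) × (6)^2 = 18.0.

L₂/L₁ = 18.0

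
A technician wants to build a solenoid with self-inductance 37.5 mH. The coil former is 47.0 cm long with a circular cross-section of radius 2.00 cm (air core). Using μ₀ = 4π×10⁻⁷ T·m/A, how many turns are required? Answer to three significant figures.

A = πr² = π(2.000×10^-2 m)² = 1.257×10^-3 m².
From L = μ₀N²A/ℓ, N = √(Lℓ / (μ₀A)).
N = √[(3.750×10^-2)(0.47) / ((4π×10⁻⁷)×1.257×10^-3)] = √(1.116×10^7) ≈ 3340.8.

N ≈ 3340 turns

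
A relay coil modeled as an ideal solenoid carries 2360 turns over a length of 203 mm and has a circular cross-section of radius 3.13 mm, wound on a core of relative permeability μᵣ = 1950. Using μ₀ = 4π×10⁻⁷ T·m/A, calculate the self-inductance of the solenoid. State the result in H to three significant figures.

L ≈ 2.07 H

A = πr² = π(3.130×10^-3 m)² = 3.078×10^-5 m².
For a long solenoid, L = μ₀μᵣN²A/ℓ.
L = (4π×10⁻⁷)(1950)(2360)²(3.078×10^-5)/(0.203 m) = 2.069 H.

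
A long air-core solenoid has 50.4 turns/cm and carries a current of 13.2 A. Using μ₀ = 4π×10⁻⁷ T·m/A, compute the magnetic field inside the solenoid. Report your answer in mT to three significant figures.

Inside a long solenoid, B = μ₀nI.
B = (4π×10⁻⁷)(5.040×10^3 m⁻¹)(13.2 A) = 8.360×10^-2 T.

B ≈ 83.6 mT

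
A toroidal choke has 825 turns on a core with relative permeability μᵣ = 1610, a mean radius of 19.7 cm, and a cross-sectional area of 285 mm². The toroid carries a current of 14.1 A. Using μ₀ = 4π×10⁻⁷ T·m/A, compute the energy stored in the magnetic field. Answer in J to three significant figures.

L = μ₀μᵣN²A/(2πR) = (4π×10⁻⁷)(1610)(825)²(2.850×10^-4)/(2π×0.197) = 0.3171 H.
U = ½LI² = ½(0.3171)(14.1)² = 31.52 J.

U ≈ 31.5 J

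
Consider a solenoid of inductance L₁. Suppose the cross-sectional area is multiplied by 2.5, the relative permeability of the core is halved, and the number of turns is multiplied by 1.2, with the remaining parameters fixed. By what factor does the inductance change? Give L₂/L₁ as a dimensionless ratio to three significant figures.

L₂/L₁ = 1.80

For a solenoid, L ∝ μᵣN²A/ℓ.
L₂/L₁ = (2.5) × (0.5) × (1.2)^2 = 1.80.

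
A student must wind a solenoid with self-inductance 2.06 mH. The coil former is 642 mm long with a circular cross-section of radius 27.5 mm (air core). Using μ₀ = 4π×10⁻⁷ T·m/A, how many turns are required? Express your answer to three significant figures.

N ≈ 666 turns

A = πr² = π(2.750×10^-2 m)² = 2.376×10^-3 m².
From L = μ₀N²A/ℓ, N = √(Lℓ / (μ₀A)).
N = √[(2.060×10^-3)(0.642) / ((4π×10⁻⁷)×2.376×10^-3)] = √(4.430×10^5) ≈ 665.6.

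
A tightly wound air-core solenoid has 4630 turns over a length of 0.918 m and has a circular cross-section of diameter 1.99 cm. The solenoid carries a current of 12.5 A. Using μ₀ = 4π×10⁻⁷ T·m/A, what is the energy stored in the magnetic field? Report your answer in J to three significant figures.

U ≈ 0.713 J

A = π(d/2)² = π(9.950×10^-3 m)² = 3.110×10^-4 m².
L = μ₀N²A/ℓ = (4π×10⁻⁷)(4630)²(3.110×10^-4)/(0.918) = 9.127×10^-3 H.
U = ½LI² = ½(9.127×10^-3)(12.5)² = 0.713 J.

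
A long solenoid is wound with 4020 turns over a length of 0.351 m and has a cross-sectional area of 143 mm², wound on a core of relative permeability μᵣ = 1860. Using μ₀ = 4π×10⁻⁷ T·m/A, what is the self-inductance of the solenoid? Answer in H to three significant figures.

L ≈ 15.4 H

A = 143 mm² = 1.430×10^-4 m².
For a long solenoid, L = μ₀μᵣN²A/ℓ.
L = (4π×10⁻⁷)(1860)(4020)²(1.430×10^-4)/(0.351 m) = 15.39 H.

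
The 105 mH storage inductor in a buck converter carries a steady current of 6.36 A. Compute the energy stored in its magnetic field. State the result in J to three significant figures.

U ≈ 2.12 J

Stored magnetic energy: U = ½LI².
U = ½(0.105 H)(6.36 A)² = 2.124 J.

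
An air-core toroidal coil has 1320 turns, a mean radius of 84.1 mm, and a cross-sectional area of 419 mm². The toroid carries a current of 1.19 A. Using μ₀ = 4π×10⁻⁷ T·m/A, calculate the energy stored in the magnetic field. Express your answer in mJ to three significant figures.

U ≈ 1.23 mJ

L = μ₀N²A/(2πR) = (4π×10⁻⁷)(1320)²(4.190×10^-4)/(2π×8.410×10^-2) = 1.736×10^-3 H.
U = ½LI² = ½(1.736×10^-3)(1.19)² = 1.229×10^-3 J.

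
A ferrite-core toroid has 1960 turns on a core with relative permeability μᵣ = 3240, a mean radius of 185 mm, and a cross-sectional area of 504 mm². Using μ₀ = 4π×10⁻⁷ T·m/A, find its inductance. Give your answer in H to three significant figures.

For a thin toroid, L = μ₀μᵣN²A/(2πR).
L = (4π×10⁻⁷)(3240)(1960)²(5.040×10^-4) / (2π×0.185 m) = 6.782 H.

L ≈ 6.78 H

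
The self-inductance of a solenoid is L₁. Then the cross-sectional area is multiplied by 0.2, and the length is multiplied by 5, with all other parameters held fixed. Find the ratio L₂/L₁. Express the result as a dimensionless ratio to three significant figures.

L₂/L₁ = 0.0400

For a solenoid, L ∝ μᵣN²A/ℓ.
L₂/L₁ = (0.2) × (5)^-1 = 0.0400.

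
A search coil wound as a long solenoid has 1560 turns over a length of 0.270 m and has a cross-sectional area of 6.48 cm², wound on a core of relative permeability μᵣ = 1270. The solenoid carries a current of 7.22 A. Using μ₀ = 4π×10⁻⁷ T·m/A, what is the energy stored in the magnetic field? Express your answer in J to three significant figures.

U ≈ 243 J

A = 6.48 cm² = 6.480×10^-4 m².
L = μ₀μᵣN²A/ℓ = (4π×10⁻⁷)(1270)(1560)²(6.480×10^-4)/(0.27) = 9.321 H.
U = ½LI² = ½(9.321)(7.22)² = 243 J.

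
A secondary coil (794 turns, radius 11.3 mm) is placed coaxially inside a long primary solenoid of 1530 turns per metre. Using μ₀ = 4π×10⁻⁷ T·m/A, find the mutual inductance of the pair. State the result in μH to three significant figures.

The outer solenoid produces a uniform field B₁ = μ₀n₁I₁ across the inner coil,
so the flux linkage is N₂Φ = N₂B₁A₂ = μ₀n₁N₂A₂·I₁, giving M = μ₀n₁N₂A₂.
A₂ = πr² = π(1.130×10^-2 m)² = 4.011×10^-4 m².
M = (4π×10⁻⁷)(1530)(794)(4.011×10^-4) = 6.124×10^-4 H.

M ≈ 612 μH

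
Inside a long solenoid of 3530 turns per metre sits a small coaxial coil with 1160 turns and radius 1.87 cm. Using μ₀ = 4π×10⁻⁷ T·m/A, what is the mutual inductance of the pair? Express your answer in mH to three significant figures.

M ≈ 5.65 mH

The outer solenoid produces a uniform field B₁ = μ₀n₁I₁ across the inner coil,
so the flux linkage is N₂Φ = N₂B₁A₂ = μ₀n₁N₂A₂·I₁, giving M = μ₀n₁N₂A₂.
A₂ = πr² = π(1.870×10^-2 m)² = 1.099×10^-3 m².
M = (4π×10⁻⁷)(3530)(1160)(1.099×10^-3) = 5.653×10^-3 H.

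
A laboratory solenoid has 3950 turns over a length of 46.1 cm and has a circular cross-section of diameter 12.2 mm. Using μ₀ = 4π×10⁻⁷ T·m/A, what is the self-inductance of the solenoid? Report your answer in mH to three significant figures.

A = π(d/2)² = π(6.100×10^-3 m)² = 1.169×10^-4 m².
For a long solenoid, L = μ₀N²A/ℓ.
L = (4π×10⁻⁷)(3950)²(1.169×10^-4)/(0.461 m) = 4.972×10^-3 H.

L ≈ 4.97 mH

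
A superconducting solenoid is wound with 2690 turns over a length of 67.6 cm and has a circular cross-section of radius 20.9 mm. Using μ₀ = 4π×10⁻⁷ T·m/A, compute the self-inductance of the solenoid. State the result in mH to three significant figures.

L ≈ 18.5 mH

A = πr² = π(2.090×10^-2 m)² = 1.372×10^-3 m².
For a long solenoid, L = μ₀N²A/ℓ.
L = (4π×10⁻⁷)(2690)²(1.372×10^-3)/(0.676 m) = 1.846×10^-2 H.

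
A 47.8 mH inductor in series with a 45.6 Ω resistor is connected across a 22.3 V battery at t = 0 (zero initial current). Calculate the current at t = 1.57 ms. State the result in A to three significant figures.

τ = L/R = 4.780×10^-2/45.6 = 1.048×10^-3 s; final current I_∞ = ε/R = 22.3/45.6 = 0.489 A.
I(t) = I_∞(1 − e^(−t/τ)) with t/τ = 1.498.
I = (0.489)(1 − e^(−1.498)) = 0.3797 A.

I ≈ 0.380 A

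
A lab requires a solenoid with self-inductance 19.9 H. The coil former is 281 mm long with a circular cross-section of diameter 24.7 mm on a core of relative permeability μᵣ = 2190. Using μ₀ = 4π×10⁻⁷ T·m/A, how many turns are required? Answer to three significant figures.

N ≈ 2060 turns

A = π(d/2)² = π(1.235×10^-2 m)² = 4.792×10^-4 m².
From L = μ₀μᵣN²A/ℓ, N = √(Lℓ / (μ₀μᵣA)).
N = √[(19.9)(0.281) / ((4π×10⁻⁷)(2190)×4.792×10^-4)] = √(4.241×10^6) ≈ 2059.3.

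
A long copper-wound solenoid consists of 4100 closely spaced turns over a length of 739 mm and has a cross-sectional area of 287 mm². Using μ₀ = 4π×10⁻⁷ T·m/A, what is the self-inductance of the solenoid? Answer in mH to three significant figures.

L ≈ 8.20 mH

A = 287 mm² = 2.870×10^-4 m².
For a long solenoid, L = μ₀N²A/ℓ.
L = (4π×10⁻⁷)(4100)²(2.870×10^-4)/(0.739 m) = 8.204×10^-3 H.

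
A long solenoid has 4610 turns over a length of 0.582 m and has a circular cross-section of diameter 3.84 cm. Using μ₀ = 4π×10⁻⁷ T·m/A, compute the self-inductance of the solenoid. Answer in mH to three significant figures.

L ≈ 53.1 mH

A = π(d/2)² = π(1.920×10^-2 m)² = 1.158×10^-3 m².
For a long solenoid, L = μ₀N²A/ℓ.
L = (4π×10⁻⁷)(4610)²(1.158×10^-3)/(0.582 m) = 5.314×10^-2 H.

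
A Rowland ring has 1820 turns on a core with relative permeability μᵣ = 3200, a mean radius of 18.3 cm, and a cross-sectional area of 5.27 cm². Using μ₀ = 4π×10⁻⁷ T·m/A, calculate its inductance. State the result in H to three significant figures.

L ≈ 6.10 H

For a thin toroid, L = μ₀μᵣN²A/(2πR).
L = (4π×10⁻⁷)(3200)(1820)²(5.270×10^-4) / (2π×0.183 m) = 6.10495 H.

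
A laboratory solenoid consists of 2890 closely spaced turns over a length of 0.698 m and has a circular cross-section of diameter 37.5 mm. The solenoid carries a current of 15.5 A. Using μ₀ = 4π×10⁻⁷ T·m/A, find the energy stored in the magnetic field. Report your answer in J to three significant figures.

A = π(d/2)² = π(1.875×10^-2 m)² = 1.104×10^-3 m².
L = μ₀N²A/ℓ = (4π×10⁻⁷)(2890)²(1.104×10^-3)/(0.698) = 1.661×10^-2 H.
U = ½LI² = ½(1.661×10^-2)(15.5)² = 1.99497 J.

U ≈ 1.99 J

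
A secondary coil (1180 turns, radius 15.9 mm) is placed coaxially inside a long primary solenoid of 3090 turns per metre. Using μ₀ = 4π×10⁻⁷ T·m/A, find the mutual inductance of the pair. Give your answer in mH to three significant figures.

M ≈ 3.64 mH

The outer solenoid produces a uniform field B₁ = μ₀n₁I₁ across the inner coil,
so the flux linkage is N₂Φ = N₂B₁A₂ = μ₀n₁N₂A₂·I₁, giving M = μ₀n₁N₂A₂.
A₂ = πr² = π(1.590×10^-2 m)² = 7.942×10^-4 m².
M = (4π×10⁻⁷)(3090)(1180)(7.942×10^-4) = 3.639×10^-3 H.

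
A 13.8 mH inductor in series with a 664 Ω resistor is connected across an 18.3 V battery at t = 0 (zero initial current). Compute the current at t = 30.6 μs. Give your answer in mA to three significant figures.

τ = L/R = 1.380×10^-2/664 = 2.078×10^-5 s; final current I_∞ = ε/R = 18.3/664 = 2.756×10^-2 A.
I(t) = I_∞(1 − e^(−t/τ)) with t/τ = 1.472.
I = (2.756×10^-2)(1 − e^(−1.472)) = 2.124×10^-2 A.

I ≈ 21.2 mA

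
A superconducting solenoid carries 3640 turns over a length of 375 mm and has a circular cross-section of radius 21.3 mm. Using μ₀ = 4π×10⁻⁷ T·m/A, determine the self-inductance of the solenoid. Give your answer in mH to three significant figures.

A = πr² = π(2.130×10^-2 m)² = 1.425×10^-3 m².
For a long solenoid, L = μ₀N²A/ℓ.
L = (4π×10⁻⁷)(3640)²(1.425×10^-3)/(0.375 m) = 6.328×10^-2 H.

L ≈ 63.3 mH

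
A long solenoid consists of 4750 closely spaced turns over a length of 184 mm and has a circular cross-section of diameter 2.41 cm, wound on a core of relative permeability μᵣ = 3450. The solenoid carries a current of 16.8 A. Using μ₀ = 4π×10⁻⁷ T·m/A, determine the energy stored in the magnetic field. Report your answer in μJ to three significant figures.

U ≈ 34200000000 μJ

A = π(d/2)² = π(1.205×10^-2 m)² = 4.562×10^-4 m².
L = μ₀μᵣN²A/ℓ = (4π×10⁻⁷)(3450)(4750)²(4.562×10^-4)/(0.184) = 242.5 H.
U = ½LI² = ½(242.5)(16.8)² = 3.422×10^4 J.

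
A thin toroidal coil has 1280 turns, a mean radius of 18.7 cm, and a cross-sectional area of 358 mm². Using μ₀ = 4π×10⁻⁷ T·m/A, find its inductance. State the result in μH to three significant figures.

For a thin toroid, L = μ₀N²A/(2πR).
L = (4π×10⁻⁷)(1280)²(3.580×10^-4) / (2π×0.187 m) = 6.273×10^-4 H.

L ≈ 627 μH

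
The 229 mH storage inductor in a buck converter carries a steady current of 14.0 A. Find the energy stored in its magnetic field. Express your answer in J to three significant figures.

Stored magnetic energy: U = ½LI².
U = ½(0.229 H)(14.0 A)² = 22.44 J.

U ≈ 22.4 J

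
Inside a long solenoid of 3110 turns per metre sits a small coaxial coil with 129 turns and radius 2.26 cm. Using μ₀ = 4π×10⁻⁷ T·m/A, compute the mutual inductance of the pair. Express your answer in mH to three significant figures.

The outer solenoid produces a uniform field B₁ = μ₀n₁I₁ across the inner coil,
so the flux linkage is N₂Φ = N₂B₁A₂ = μ₀n₁N₂A₂·I₁, giving M = μ₀n₁N₂A₂.
A₂ = πr² = π(2.260×10^-2 m)² = 1.6046×10^-3 m².
M = (4π×10⁻⁷)(3110)(129)(1.6046×10^-3) = 8.090×10^-4 H.

M ≈ 0.809 mH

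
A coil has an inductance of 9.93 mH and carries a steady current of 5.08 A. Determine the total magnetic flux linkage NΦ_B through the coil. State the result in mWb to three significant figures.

NΦ_B ≈ 50.4 mWb

From L = NΦ_B/I, the flux linkage is NΦ_B = LI.
NΦ_B = (9.930×10^-3 H)(5.08 A) = 5.044×10^-2 Wb.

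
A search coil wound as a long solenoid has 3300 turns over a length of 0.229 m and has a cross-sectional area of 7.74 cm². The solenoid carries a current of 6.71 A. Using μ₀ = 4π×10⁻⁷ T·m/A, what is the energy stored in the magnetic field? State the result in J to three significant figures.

A = 7.74 cm² = 7.740×10^-4 m².
L = μ₀N²A/ℓ = (4π×10⁻⁷)(3300)²(7.740×10^-4)/(0.229) = 4.625×10^-2 H.
U = ½LI² = ½(4.625×10^-2)(6.71)² = 1.041 J.

U ≈ 1.04 J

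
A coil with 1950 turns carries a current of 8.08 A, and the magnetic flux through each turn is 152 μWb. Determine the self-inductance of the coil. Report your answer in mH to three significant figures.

Self-inductance is defined by L = NΦ_B/I (flux linkage over current).
L = (1950)(1.520×10^-4 Wb)/(8.08 A) = 3.668×10^-2 H.

L ≈ 36.7 mH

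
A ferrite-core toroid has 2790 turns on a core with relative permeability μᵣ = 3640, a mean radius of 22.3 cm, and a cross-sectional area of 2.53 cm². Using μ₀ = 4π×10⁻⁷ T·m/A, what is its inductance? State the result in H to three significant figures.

For a thin toroid, L = μ₀μᵣN²A/(2πR).
L = (4π×10⁻⁷)(3640)(2790)²(2.530×10^-4) / (2π×0.223 m) = 6.429 H.

L ≈ 6.43 H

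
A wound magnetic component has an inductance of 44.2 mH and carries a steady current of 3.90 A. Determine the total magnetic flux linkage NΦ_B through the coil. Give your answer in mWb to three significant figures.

NΦ_B ≈ 172 mWb

From L = NΦ_B/I, the flux linkage is NΦ_B = LI.
NΦ_B = (4.420×10^-2 H)(3.90 A) = 0.1724 Wb.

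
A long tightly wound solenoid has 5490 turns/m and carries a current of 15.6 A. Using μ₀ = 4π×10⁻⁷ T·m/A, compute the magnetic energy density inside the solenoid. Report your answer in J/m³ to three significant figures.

B = μ₀nI = (4π×10⁻⁷)(5.490×10^3)(15.6) = 0.1076 T.
u = B²/(2μ₀) = (0.1076)²/(2×4π×10⁻⁷) = 4.609×10^3 J/m³.

u ≈ 4610 J/m³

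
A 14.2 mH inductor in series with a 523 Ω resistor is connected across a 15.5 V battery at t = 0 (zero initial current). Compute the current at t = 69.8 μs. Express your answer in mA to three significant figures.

τ = L/R = 1.420×10^-2/523 = 2.715×10^-5 s; final current I_∞ = ε/R = 15.5/523 = 2.964×10^-2 A.
I(t) = I_∞(1 − e^(−t/τ)) with t/τ = 2.571.
I = (2.964×10^-2)(1 − e^(−2.571)) = 2.737×10^-2 A.

I ≈ 27.4 mA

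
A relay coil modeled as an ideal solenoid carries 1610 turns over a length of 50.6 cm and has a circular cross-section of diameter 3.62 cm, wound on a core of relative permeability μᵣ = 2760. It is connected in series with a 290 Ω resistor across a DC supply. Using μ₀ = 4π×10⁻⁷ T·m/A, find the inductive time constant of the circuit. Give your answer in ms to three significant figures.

τ ≈ 63.1 ms

A = π(d/2)² = π(1.810×10^-2 m)² = 1.029×10^-3 m².
L = μ₀μᵣN²A/ℓ = (4π×10⁻⁷)(2760)(1610)²(1.029×10^-3)/(0.506) = 18.29 H.
τ = L/R = (18.29)/(290) = 6.306×10^-2 s.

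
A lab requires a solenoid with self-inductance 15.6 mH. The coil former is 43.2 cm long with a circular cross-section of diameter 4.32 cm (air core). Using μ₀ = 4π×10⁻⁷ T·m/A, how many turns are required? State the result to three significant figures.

N ≈ 1910 turns

A = π(d/2)² = π(2.160×10^-2 m)² = 1.466×10^-3 m².
From L = μ₀N²A/ℓ, N = √(Lℓ / (μ₀A)).
N = √[(1.560×10^-2)(0.432) / ((4π×10⁻⁷)×1.466×10^-3)] = √(3.659×10^6) ≈ 1912.8.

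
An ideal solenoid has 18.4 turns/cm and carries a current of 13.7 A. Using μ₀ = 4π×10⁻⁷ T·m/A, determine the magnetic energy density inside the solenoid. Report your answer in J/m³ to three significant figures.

B = μ₀nI = (4π×10⁻⁷)(1.840×10^3)(13.7) = 3.168×10^-2 T.
u = B²/(2μ₀) = (3.168×10^-2)²/(2×4π×10⁻⁷) = 399.3 J/m³.

u ≈ 399 J/m³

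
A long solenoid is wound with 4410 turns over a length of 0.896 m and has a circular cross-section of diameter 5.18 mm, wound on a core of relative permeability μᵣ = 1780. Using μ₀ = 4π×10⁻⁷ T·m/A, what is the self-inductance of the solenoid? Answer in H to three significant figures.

A = π(d/2)² = π(2.590×10^-3 m)² = 2.107×10^-5 m².
For a long solenoid, L = μ₀μᵣN²A/ℓ.
L = (4π×10⁻⁷)(1780)(4410)²(2.107×10^-5)/(0.896 m) = 1.023 H.

L ≈ 1.02 H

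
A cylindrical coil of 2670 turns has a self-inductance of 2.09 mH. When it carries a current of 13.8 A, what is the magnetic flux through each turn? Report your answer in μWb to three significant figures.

Φ_B ≈ 10.8 μWb

From L = NΦ_B/I, the flux per turn is Φ_B = LI/N.
Φ_B = (2.090×10^-3 H)(13.8 A)/2670 = 1.080×10^-5 Wb.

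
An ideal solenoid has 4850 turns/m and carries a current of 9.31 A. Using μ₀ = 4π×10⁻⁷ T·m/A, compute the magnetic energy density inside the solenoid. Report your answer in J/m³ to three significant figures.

u ≈ 1280 J/m³

B = μ₀nI = (4π×10⁻⁷)(4.850×10^3)(9.31) = 5.674×10^-2 T.
u = B²/(2μ₀) = (5.674×10^-2)²/(2×4π×10⁻⁷) = 1.281×10^3 J/m³.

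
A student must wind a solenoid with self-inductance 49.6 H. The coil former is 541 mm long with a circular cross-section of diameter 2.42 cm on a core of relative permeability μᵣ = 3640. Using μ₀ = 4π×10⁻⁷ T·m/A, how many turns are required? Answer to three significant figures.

N ≈ 3570 turns

A = π(d/2)² = π(1.210×10^-2 m)² = 4.600×10^-4 m².
From L = μ₀μᵣN²A/ℓ, N = √(Lℓ / (μ₀μᵣA)).
N = √[(49.6)(0.541) / ((4π×10⁻⁷)(3640)×4.600×10^-4)] = √(1.275×10^7) ≈ 3571.3.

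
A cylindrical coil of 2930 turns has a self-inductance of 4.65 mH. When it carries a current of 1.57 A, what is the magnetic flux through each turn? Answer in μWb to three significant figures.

From L = NΦ_B/I, the flux per turn is Φ_B = LI/N.
Φ_B = (4.650×10^-3 H)(1.57 A)/2930 = 2.492×10^-6 Wb.

Φ_B ≈ 2.49 μWb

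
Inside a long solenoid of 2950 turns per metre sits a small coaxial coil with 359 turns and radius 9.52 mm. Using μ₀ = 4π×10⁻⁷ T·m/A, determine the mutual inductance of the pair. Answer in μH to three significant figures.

M ≈ 379 μH

The outer solenoid produces a uniform field B₁ = μ₀n₁I₁ across the inner coil,
so the flux linkage is N₂Φ = N₂B₁A₂ = μ₀n₁N₂A₂·I₁, giving M = μ₀n₁N₂A₂.
A₂ = πr² = π(9.520×10^-3 m)² = 2.847×10^-4 m².
M = (4π×10⁻⁷)(2950)(359)(2.847×10^-4) = 3.789×10^-4 H.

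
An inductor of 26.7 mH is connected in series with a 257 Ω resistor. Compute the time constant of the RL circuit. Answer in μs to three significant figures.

τ ≈ 104 μs

τ = L/R = (2.670×10^-2 H)/(257 Ω) = 1.039×10^-4 s.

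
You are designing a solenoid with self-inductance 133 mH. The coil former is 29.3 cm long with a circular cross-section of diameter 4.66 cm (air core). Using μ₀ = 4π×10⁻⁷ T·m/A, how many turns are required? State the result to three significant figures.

A = π(d/2)² = π(2.330×10^-2 m)² = 1.706×10^-3 m².
From L = μ₀N²A/ℓ, N = √(Lℓ / (μ₀A)).
N = √[(0.133)(0.293) / ((4π×10⁻⁷)×1.706×10^-3)] = √(1.818×10^7) ≈ 4264.1.

N ≈ 4260 turns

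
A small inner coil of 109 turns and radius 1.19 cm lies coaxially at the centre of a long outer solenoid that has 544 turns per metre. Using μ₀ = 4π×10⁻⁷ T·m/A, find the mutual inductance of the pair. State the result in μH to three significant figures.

The outer solenoid produces a uniform field B₁ = μ₀n₁I₁ across the inner coil,
so the flux linkage is N₂Φ = N₂B₁A₂ = μ₀n₁N₂A₂·I₁, giving M = μ₀n₁N₂A₂.
A₂ = πr² = π(1.190×10^-2 m)² = 4.449×10^-4 m².
M = (4π×10⁻⁷)(544)(109)(4.449×10^-4) = 3.31497×10^-5 H.

M ≈ 33.1 μH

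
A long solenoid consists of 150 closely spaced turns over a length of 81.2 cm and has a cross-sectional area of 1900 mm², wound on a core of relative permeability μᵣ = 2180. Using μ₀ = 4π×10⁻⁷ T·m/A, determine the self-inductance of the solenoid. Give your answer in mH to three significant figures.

L ≈ 144 mH

A = 1900 mm² = 1.900×10^-3 m².
For a long solenoid, L = μ₀μᵣN²A/ℓ.
L = (4π×10⁻⁷)(2180)(150)²(1.900×10^-3)/(0.812 m) = 0.1442 H.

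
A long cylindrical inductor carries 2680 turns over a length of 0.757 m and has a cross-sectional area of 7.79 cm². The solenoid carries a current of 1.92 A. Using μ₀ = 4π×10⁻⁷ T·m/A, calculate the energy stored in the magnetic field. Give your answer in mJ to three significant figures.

A = 7.79 cm² = 7.790×10^-4 m².
L = μ₀N²A/ℓ = (4π×10⁻⁷)(2680)²(7.790×10^-4)/(0.757) = 9.288×10^-3 H.
U = ½LI² = ½(9.288×10^-3)(1.92)² = 1.712×10^-2 J.

U ≈ 17.1 mJ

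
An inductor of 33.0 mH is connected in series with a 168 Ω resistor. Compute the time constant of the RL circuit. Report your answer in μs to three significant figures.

τ = L/R = (3.300×10^-2 H)/(168 Ω) = 1.964×10^-4 s.

τ ≈ 196 μs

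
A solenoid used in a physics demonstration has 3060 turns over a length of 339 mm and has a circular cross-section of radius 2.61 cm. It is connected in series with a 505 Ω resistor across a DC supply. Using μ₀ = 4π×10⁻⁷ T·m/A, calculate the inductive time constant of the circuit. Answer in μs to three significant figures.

A = πr² = π(2.610×10^-2 m)² = 2.140×10^-3 m².
L = μ₀N²A/ℓ = (4π×10⁻⁷)(3060)²(2.140×10^-3)/(0.339) = 7.428×10^-2 H.
τ = L/R = (7.428×10^-2)/(505) = 1.471×10^-4 s.

τ ≈ 147 μs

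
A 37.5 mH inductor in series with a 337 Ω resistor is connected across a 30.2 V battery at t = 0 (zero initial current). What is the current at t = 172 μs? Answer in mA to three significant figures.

I ≈ 70.5 mA

τ = L/R = 3.750×10^-2/337 = 1.113×10^-4 s; final current I_∞ = ε/R = 30.2/337 = 8.961×10^-2 A.
I(t) = I_∞(1 − e^(−t/τ)) with t/τ = 1.546.
I = (8.961×10^-2)(1 − e^(−1.546)) = 7.051×10^-2 A.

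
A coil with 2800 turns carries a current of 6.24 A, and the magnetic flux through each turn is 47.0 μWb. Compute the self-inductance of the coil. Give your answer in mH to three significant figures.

Self-inductance is defined by L = NΦ_B/I (flux linkage over current).
L = (2800)(4.700×10^-5 Wb)/(6.24 A) = 2.109×10^-2 H.

L ≈ 21.1 mH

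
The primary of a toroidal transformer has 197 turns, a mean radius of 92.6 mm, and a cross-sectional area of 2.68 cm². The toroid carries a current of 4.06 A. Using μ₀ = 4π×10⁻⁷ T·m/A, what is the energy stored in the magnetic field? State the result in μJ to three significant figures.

L = μ₀N²A/(2πR) = (4π×10⁻⁷)(197)²(2.680×10^-4)/(2π×9.260×10^-2) = 2.246×10^-5 H.
U = ½LI² = ½(2.246×10^-5)(4.06)² = 1.851×10^-4 J.

U ≈ 185 μJ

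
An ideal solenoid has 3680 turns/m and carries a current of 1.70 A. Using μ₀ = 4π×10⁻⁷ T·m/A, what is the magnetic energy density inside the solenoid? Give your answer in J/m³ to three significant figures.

B = μ₀nI = (4π×10⁻⁷)(3.680×10^3)(1.70) = 7.862×10^-3 T.
u = B²/(2μ₀) = (7.862×10^-3)²/(2×4π×10⁻⁷) = 24.59 J/m³.

u ≈ 24.6 J/m³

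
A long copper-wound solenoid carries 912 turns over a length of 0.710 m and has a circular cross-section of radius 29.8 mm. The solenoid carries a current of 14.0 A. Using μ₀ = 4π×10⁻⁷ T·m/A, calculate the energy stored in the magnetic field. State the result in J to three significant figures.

U ≈ 0.402 J

A = πr² = π(2.980×10^-2 m)² = 2.790×10^-3 m².
L = μ₀N²A/ℓ = (4π×10⁻⁷)(912)²(2.790×10^-3)/(0.71) = 4.107×10^-3 H.
U = ½LI² = ½(4.107×10^-3)(14.0)² = 0.40248 J.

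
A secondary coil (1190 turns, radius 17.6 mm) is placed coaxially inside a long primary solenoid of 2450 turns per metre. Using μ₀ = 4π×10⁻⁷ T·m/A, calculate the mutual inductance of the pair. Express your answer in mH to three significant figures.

M ≈ 3.57 mH

The outer solenoid produces a uniform field B₁ = μ₀n₁I₁ across the inner coil,
so the flux linkage is N₂Φ = N₂B₁A₂ = μ₀n₁N₂A₂·I₁, giving M = μ₀n₁N₂A₂.
A₂ = πr² = π(1.760×10^-2 m)² = 9.731×10^-4 m².
M = (4π×10⁻⁷)(2450)(1190)(9.731×10^-4) = 3.565×10^-3 H.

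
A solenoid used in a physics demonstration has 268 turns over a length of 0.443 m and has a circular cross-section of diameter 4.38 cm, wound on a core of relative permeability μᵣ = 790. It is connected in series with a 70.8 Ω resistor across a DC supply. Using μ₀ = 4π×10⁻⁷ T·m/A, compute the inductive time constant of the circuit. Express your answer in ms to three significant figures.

τ ≈ 3.43 ms

A = π(d/2)² = π(2.190×10^-2 m)² = 1.507×10^-3 m².
L = μ₀μᵣN²A/ℓ = (4π×10⁻⁷)(790)(268)²(1.507×10^-3)/(0.443) = 0.2425 H.
τ = L/R = (0.2425)/(70.8) = 3.425×10^-3 s.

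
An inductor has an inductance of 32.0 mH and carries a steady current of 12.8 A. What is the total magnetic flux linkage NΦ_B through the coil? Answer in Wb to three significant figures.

From L = NΦ_B/I, the flux linkage is NΦ_B = LI.
NΦ_B = (3.200×10^-2 H)(12.8 A) = 0.4096 Wb.

NΦ_B ≈ 0.410 Wb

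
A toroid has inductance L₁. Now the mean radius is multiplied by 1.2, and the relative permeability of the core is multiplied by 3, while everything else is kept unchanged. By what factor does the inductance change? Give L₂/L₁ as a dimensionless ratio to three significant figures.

For a toroid, L ∝ μᵣN²A/R.
L₂/L₁ = (1.2)^-1 × (3) = 2.50.

L₂/L₁ = 2.50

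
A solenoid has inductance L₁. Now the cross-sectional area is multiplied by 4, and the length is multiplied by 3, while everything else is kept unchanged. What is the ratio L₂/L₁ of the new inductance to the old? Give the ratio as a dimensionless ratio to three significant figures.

L₂/L₁ = 1.33

For a solenoid, L ∝ μᵣN²A/ℓ.
L₂/L₁ = (4) × (3)^-1 = 1.33.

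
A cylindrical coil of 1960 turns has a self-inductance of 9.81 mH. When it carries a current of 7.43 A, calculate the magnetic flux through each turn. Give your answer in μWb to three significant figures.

Φ_B ≈ 37.2 μWb

From L = NΦ_B/I, the flux per turn is Φ_B = LI/N.
Φ_B = (9.810×10^-3 H)(7.43 A)/1960 = 3.719×10^-5 Wb.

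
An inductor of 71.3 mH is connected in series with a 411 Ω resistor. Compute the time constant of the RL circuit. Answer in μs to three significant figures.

τ ≈ 173 μs

τ = L/R = (7.130×10^-2 H)/(411 Ω) = 1.7348×10^-4 s.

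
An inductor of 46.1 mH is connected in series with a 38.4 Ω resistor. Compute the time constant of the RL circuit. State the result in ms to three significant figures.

τ = L/R = (4.610×10^-2 H)/(38.4 Ω) = 1.201×10^-3 s.

τ ≈ 1.20 ms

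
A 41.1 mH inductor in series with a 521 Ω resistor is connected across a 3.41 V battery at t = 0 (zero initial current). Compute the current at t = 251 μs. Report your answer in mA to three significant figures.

τ = L/R = 4.110×10^-2/521 = 7.889×10^-5 s; final current I_∞ = ε/R = 3.41/521 = 6.545×10^-3 A.
I(t) = I_∞(1 − e^(−t/τ)) with t/τ = 3.182.
I = (6.545×10^-3)(1 − e^(−3.182)) = 6.273×10^-3 A.

I ≈ 6.27 mA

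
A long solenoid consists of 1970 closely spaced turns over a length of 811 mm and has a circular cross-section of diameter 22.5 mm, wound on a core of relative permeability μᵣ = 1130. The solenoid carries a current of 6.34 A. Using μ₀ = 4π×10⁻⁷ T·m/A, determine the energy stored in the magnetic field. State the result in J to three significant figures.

U ≈ 54.3 J

A = π(d/2)² = π(1.125×10^-2 m)² = 3.976×10^-4 m².
L = μ₀μᵣN²A/ℓ = (4π×10⁻⁷)(1130)(1970)²(3.976×10^-4)/(0.811) = 2.702 H.
U = ½LI² = ½(2.702)(6.34)² = 54.3 J.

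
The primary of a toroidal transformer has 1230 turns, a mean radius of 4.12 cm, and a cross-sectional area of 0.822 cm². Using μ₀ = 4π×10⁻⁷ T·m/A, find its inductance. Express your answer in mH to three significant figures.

L ≈ 0.604 mH

For a thin toroid, L = μ₀N²A/(2πR).
L = (4π×10⁻⁷)(1230)²(8.220×10^-5) / (2π×4.120×10^-2 m) = 6.037×10^-4 H.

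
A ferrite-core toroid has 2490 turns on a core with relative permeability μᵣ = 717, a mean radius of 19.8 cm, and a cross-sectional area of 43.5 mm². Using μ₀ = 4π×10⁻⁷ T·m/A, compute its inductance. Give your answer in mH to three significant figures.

L ≈ 195 mH

For a thin toroid, L = μ₀μᵣN²A/(2πR).
L = (4π×10⁻⁷)(717)(2490)²(4.350×10^-5) / (2π×0.198 m) = 0.1953 H.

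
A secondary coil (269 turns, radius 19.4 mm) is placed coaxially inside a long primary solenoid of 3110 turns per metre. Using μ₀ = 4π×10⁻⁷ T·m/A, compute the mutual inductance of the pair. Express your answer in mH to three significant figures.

The outer solenoid produces a uniform field B₁ = μ₀n₁I₁ across the inner coil,
so the flux linkage is N₂Φ = N₂B₁A₂ = μ₀n₁N₂A₂·I₁, giving M = μ₀n₁N₂A₂.
A₂ = πr² = π(1.940×10^-2 m)² = 1.182×10^-3 m².
M = (4π×10⁻⁷)(3110)(269)(1.182×10^-3) = 1.243×10^-3 H.

M ≈ 1.24 mH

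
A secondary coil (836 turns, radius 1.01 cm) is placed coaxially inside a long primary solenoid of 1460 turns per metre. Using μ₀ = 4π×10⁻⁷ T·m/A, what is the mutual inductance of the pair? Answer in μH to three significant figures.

The outer solenoid produces a uniform field B₁ = μ₀n₁I₁ across the inner coil,
so the flux linkage is N₂Φ = N₂B₁A₂ = μ₀n₁N₂A₂·I₁, giving M = μ₀n₁N₂A₂.
A₂ = πr² = π(1.010×10^-2 m)² = 3.2047×10^-4 m².
M = (4π×10⁻⁷)(1460)(836)(3.2047×10^-4) = 4.915×10^-4 H.

M ≈ 492 μH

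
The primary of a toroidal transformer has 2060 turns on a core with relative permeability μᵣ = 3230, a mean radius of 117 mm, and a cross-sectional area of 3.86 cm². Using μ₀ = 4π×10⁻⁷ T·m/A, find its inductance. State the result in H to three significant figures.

L ≈ 9.04 H

For a thin toroid, L = μ₀μᵣN²A/(2πR).
L = (4π×10⁻⁷)(3230)(2060)²(3.860×10^-4) / (2π×0.117 m) = 9.044 H.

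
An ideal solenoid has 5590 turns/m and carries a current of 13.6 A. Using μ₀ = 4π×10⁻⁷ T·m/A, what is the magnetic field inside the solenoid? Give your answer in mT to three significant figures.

B ≈ 95.5 mT

Inside a long solenoid, B = μ₀nI.
B = (4π×10⁻⁷)(5.590×10^3 m⁻¹)(13.6 A) = 9.553×10^-2 T.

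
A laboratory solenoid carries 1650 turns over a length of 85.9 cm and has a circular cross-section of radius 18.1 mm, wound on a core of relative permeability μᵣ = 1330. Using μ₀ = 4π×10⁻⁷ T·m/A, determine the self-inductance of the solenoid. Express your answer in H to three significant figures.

A = πr² = π(1.810×10^-2 m)² = 1.029×10^-3 m².
For a long solenoid, L = μ₀μᵣN²A/ℓ.
L = (4π×10⁻⁷)(1330)(1650)²(1.029×10^-3)/(0.859 m) = 5.452 H.

L ≈ 5.45 H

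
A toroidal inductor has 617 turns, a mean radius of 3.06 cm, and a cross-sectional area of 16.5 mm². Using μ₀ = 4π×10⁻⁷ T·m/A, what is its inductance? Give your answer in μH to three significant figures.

For a thin toroid, L = μ₀N²A/(2πR).
L = (4π×10⁻⁷)(617)²(1.650×10^-5) / (2π×3.060×10^-2 m) = 4.105×10^-5 H.

L ≈ 41.1 μH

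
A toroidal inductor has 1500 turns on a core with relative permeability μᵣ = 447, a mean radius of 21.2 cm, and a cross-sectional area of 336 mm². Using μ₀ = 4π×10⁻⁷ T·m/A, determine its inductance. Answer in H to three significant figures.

For a thin toroid, L = μ₀μᵣN²A/(2πR).
L = (4π×10⁻⁷)(447)(1500)²(3.360×10^-4) / (2π×0.212 m) = 0.3188 H.

L ≈ 0.319 H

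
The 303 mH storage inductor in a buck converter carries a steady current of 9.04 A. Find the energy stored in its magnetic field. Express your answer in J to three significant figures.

U ≈ 12.4 J

Stored magnetic energy: U = ½LI².
U = ½(0.303 H)(9.04 A)² = 12.38 J.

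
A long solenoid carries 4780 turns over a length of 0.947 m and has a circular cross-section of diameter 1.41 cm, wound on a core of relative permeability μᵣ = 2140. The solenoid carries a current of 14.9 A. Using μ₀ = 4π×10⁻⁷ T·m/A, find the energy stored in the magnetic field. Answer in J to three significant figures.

U ≈ 1120 J

A = π(d/2)² = π(7.050×10^-3 m)² = 1.561×10^-4 m².
L = μ₀μᵣN²A/ℓ = (4π×10⁻⁷)(2140)(4780)²(1.561×10^-4)/(0.947) = 10.13 H.
U = ½LI² = ½(10.13)(14.9)² = 1.1246×10^3 J.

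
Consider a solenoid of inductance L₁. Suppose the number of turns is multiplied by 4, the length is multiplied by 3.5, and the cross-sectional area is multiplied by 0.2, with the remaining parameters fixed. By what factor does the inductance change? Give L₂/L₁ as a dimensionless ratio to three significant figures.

For a solenoid, L ∝ μᵣN²A/ℓ.
L₂/L₁ = (4)^2 × (3.5)^-1 × (0.2) = 0.914.

L₂/L₁ = 0.914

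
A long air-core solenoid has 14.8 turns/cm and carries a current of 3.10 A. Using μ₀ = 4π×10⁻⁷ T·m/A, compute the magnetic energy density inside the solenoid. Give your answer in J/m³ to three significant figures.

B = μ₀nI = (4π×10⁻⁷)(1.480×10^3)(3.10) = 5.765×10^-3 T.
u = B²/(2μ₀) = (5.765×10^-3)²/(2×4π×10⁻⁷) = 13.23 J/m³.

u ≈ 13.2 J/m³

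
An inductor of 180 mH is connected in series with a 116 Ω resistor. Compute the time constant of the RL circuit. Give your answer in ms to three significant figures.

τ = L/R = (0.18 H)/(116 Ω) = 1.552×10^-3 s.

τ ≈ 1.55 ms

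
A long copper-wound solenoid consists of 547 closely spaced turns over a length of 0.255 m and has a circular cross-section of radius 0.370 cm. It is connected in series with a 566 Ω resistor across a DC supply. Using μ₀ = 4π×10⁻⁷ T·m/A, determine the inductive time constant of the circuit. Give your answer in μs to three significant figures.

A = πr² = π(3.700×10^-3 m)² = 4.301×10^-5 m².
L = μ₀N²A/ℓ = (4π×10⁻⁷)(547)²(4.301×10^-5)/(0.255) = 6.342×10^-5 H.
τ = L/R = (6.342×10^-5)/(566) = 1.120×10^-7 s.

τ ≈ 0.112 μs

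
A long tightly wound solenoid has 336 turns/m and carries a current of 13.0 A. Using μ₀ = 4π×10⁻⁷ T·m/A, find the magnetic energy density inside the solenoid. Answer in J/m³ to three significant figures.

B = μ₀nI = (4π×10⁻⁷)(336)(13.0) = 5.489×10^-3 T.
u = B²/(2μ₀) = (5.489×10^-3)²/(2×4π×10⁻⁷) = 11.99 J/m³.

u ≈ 12.0 J/m³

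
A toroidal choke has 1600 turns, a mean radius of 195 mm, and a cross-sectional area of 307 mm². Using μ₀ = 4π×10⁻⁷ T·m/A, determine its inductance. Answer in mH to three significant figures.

For a thin toroid, L = μ₀N²A/(2πR).
L = (4π×10⁻⁷)(1600)²(3.070×10^-4) / (2π×0.195 m) = 8.061×10^-4 H.

L ≈ 0.806 mH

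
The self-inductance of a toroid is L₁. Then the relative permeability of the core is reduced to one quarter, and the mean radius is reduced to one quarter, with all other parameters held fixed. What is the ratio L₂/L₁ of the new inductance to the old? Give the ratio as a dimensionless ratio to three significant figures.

For a toroid, L ∝ μᵣN²A/R.
L₂/L₁ = (0.25) × (0.25)^-1 = 1.00.

L₂/L₁ = 1.00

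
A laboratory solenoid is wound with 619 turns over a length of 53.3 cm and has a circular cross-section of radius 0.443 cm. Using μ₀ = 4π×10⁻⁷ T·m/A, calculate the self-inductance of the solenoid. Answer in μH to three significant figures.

L ≈ 55.7 μH

A = πr² = π(4.430×10^-3 m)² = 6.165×10^-5 m².
For a long solenoid, L = μ₀N²A/ℓ.
L = (4π×10⁻⁷)(619)²(6.165×10^-5)/(0.533 m) = 5.570×10^-5 H.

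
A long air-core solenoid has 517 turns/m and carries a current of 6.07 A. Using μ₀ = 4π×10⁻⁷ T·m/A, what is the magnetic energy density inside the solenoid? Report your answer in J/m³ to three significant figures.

u ≈ 6.19 J/m³

B = μ₀nI = (4π×10⁻⁷)(517)(6.07) = 3.944×10^-3 T.
u = B²/(2μ₀) = (3.944×10^-3)²/(2×4π×10⁻⁷) = 6.188 J/m³.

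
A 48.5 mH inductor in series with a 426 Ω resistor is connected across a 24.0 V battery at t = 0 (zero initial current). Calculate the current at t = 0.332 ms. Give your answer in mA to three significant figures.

I ≈ 53.3 mA

τ = L/R = 4.850×10^-2/426 = 1.138×10^-4 s; final current I_∞ = ε/R = 24.0/426 = 5.634×10^-2 A.
I(t) = I_∞(1 − e^(−t/τ)) with t/τ = 2.916.
I = (5.634×10^-2)(1 − e^(−2.916)) = 5.329×10^-2 A.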